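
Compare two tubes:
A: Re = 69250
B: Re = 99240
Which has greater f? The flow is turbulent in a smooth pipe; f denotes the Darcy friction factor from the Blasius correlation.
f(A) = 0.01948, f(B) = 0.0178. Answer: A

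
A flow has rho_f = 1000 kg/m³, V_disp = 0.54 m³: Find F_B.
Formula: F_B = \rho_f g V_{disp}
F_B = 1000·9.81·0.54 = 5297 N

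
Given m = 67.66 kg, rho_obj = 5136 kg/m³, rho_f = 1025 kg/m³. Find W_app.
Formula: W_{app} = mg\left(1 - \frac{\rho_f}{\rho_{obj}}\right)
W_app = 67.66·9.81·(1 − 1025/5136) = 531.3 N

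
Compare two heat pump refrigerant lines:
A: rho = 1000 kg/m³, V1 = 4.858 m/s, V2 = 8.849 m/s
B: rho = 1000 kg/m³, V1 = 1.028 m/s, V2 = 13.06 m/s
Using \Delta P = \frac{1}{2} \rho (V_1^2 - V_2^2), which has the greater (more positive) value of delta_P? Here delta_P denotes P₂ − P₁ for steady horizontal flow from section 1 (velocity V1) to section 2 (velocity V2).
delta_P(A) = -27.35 kPa, delta_P(B) = -84.75 kPa. Answer: A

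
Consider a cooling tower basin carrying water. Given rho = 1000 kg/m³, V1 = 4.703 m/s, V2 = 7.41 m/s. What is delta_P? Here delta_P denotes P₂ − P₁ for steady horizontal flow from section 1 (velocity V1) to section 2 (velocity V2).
Formula: \Delta P = \frac{1}{2} \rho (V_1^2 - V_2^2)
delta_P = 0.5·1000·(4.703² − 7.41²)/1000 = -16.39 kPa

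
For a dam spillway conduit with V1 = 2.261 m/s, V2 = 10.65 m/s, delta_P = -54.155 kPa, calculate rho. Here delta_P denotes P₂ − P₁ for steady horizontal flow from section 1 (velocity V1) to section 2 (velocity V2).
Formula: \Delta P = \frac{1}{2} \rho (V_1^2 - V_2^2)
Substituting knowns: -54.155 = 0.5·rho·(2.261² − 10.65²)/1000
Solving for rho: rho = 2·(-54.155·1000)/(2.261² − 10.65²) = 1000 kg/m³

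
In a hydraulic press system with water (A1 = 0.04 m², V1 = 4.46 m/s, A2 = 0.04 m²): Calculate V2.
Formula: V_2 = \frac{A_1 V_1}{A_2}
V2 = 0.04·4.46/0.04 = 4.46 m/s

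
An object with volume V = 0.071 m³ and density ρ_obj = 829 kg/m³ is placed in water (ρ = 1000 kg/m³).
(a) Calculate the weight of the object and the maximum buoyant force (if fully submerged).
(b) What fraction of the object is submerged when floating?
(a) W=rho_obj*g*V=829*9.81*0.071=577.4 N; F_B(max)=rho*g*V=1000*9.81*0.071=696.5 N
(b) Floating fraction=rho_obj/rho=829/1000=0.829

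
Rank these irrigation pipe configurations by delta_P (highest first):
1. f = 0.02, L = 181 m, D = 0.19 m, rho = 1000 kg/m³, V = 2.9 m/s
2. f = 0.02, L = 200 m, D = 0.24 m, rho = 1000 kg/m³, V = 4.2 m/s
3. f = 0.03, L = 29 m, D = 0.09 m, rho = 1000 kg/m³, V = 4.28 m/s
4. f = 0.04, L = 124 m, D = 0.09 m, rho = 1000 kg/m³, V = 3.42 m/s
Case 1: delta_P = 80.12 kPa
Case 2: delta_P = 147 kPa
Case 3: delta_P = 88.54 kPa
Case 4: delta_P = 322.3 kPa
Ranking (highest first): 4, 2, 3, 1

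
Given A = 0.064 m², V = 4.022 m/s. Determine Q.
Formula: Q = A V
Q = 0.064·4.022·1000 = 257.4 L/s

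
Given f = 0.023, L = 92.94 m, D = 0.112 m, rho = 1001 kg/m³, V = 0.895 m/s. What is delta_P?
Formula: \Delta P = f \frac{L}{D} \frac{\rho V^2}{2}
delta_P = 0.023·(92.94/0.112)·0.5·1001·0.895²/1000 = 7.652 kPa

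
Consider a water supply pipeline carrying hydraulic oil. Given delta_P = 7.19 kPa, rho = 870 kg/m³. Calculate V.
Formula: V = \sqrt{\frac{2 \Delta P}{\rho}}
V = √(2·(7.19·1000)/870) = 4.066 m/s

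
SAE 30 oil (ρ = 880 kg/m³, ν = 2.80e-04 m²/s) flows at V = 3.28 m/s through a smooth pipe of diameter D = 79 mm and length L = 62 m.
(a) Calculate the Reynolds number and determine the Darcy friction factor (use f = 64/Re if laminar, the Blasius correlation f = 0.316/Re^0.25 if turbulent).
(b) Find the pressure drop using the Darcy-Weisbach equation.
(a) Re = V·D/ν = 3.28·0.079/2.80e-04 = 925.43 → laminar (Re < 2300); f = 64/Re = 64/925.43 = 0.069157
(b) Darcy-Weisbach: ΔP = f·(L/D)·½ρV²/1000 = 0.069157·(62/0.079)·½·880·3.28²/1000 = 256.9 kPa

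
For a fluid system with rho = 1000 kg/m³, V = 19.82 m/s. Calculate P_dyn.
Formula: P_{dyn} = \frac{1}{2} \rho V^2
P_dyn = 0.5·1000·19.82²/1000 = 196.4 kPa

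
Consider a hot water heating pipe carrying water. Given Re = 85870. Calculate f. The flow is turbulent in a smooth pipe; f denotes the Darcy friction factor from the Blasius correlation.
Formula: f = \frac{0.316}{Re^{0.25}}
f = 0.316/85870^0.25 = 0.01846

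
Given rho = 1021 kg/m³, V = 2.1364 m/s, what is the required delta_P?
Formula: V = \sqrt{\frac{2 \Delta P}{\rho}}
Substituting knowns: 2.1364 = √(2·(delta_P·1000)/1021)
Solving for delta_P: delta_P = 2.1364²·1021/2/1000 = 2.33 kPa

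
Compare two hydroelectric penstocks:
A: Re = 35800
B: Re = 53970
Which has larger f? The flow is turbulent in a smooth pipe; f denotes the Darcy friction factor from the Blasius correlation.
f(A) = 0.02297, f(B) = 0.02073. Answer: A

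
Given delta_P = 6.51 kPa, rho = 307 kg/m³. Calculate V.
Formula: V = \sqrt{\frac{2 \Delta P}{\rho}}
V = √(2·(6.51·1000)/307) = 6.512 m/s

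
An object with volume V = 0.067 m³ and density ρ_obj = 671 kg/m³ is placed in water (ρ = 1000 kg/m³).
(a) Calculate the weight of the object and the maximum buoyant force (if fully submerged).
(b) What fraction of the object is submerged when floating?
(a) W=rho_obj*g*V=671*9.81*0.067=441.0 N; F_B(max)=rho*g*V=1000*9.81*0.067=657.3 N
(b) Floating fraction=rho_obj/rho=671/1000=0.671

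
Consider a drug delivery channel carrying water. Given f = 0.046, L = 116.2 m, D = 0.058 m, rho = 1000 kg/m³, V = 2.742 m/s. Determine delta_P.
Formula: \Delta P = f \frac{L}{D} \frac{\rho V^2}{2}
delta_P = 0.046·(116.2/0.058)·0.5·1000·2.742²/1000 = 346.5 kPa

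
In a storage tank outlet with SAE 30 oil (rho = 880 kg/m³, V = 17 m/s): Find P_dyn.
Formula: P_{dyn} = \frac{1}{2} \rho V^2
P_dyn = 0.5·880·17²/1000 = 127.2 kPa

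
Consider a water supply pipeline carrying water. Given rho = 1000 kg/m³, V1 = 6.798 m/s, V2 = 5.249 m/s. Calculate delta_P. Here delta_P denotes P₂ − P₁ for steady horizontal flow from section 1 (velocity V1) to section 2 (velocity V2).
Formula: \Delta P = \frac{1}{2} \rho (V_1^2 - V_2^2)
delta_P = 0.5·1000·(6.798² − 5.249²)/1000 = 9.33 kPa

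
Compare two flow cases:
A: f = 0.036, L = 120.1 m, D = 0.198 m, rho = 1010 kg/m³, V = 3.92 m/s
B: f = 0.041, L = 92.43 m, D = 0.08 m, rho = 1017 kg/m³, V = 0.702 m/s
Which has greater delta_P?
delta_P(A) = 169.5 kPa, delta_P(B) = 11.87 kPa. Answer: A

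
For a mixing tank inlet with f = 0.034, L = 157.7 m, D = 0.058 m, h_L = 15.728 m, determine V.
Formula: h_L = f \frac{L}{D} \frac{V^2}{2g}
Substituting knowns: 15.728 = 0.034·(157.7/0.058)·V²/(2·9.81)
Solving for V: V = √(15.728·2·9.81/(0.034·(157.7/0.058))) = 1.827 m/s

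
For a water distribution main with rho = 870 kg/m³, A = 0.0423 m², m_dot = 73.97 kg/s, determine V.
Formula: \dot{m} = \rho A V
Substituting knowns: 73.97 = 870·0.0423·V
Solving for V: V = 73.97/(870·0.0423) = 2.01 m/s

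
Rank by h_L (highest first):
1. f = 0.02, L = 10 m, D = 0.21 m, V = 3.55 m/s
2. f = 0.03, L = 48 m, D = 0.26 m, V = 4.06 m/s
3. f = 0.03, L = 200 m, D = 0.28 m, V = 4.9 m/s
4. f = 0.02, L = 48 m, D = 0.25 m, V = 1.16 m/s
Case 1: h_L = 0.6117 m
Case 2: h_L = 4.653 m
Case 3: h_L = 26.22 m
Case 4: h_L = 0.2634 m
Ranking (highest first): 3, 2, 1, 4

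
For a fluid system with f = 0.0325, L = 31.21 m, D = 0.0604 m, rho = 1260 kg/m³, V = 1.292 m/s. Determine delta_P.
Formula: \Delta P = f \frac{L}{D} \frac{\rho V^2}{2}
delta_P = 0.0325·(31.21/0.0604)·0.5·1260·1.292²/1000 = 17.66 kPa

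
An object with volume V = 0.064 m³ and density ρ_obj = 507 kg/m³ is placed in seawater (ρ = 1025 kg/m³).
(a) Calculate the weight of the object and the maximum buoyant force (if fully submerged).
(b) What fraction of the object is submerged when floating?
(a) W=rho_obj*g*V=507*9.81*0.064=318.3 N; F_B(max)=rho*g*V=1025*9.81*0.064=643.5 N
(b) Floating fraction=rho_obj/rho=507/1025=0.495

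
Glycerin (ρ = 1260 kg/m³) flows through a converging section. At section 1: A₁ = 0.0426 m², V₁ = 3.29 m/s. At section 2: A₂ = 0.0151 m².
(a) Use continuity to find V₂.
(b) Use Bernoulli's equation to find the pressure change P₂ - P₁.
(a) Continuity: A₁V₁=A₂V₂ -> V₂=A₁V₁/A₂=0.0426*3.29/0.0151=9.28 m/s
(b) Bernoulli: P₂-P₁=0.5*rho*(V₁^2-V₂^2)/1000=0.5*1260*(3.29^2-9.28^2)/1000=-47.44 kPa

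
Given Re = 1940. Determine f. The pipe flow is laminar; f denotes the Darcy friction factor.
Formula: f = \frac{64}{Re}
f = 64/1940 = 0.03299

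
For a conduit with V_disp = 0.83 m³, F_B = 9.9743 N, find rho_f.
Formula: F_B = \rho_f g V_{disp}
Substituting knowns: 9.9743 = rho_f·9.81·0.83
Solving for rho_f: rho_f = 9.9743/(9.81·0.83) = 1.225 kg/m³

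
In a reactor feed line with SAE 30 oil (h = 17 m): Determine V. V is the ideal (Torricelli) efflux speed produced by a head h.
Formula: V = \sqrt{2 g h}
V = √(2·9.81·17) = 18.26 m/s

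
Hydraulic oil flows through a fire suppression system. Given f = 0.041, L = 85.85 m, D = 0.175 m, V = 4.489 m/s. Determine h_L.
Formula: h_L = f \frac{L}{D} \frac{V^2}{2g}
h_L = 0.041·(85.85/0.175)·4.489²/(2·9.81) = 20.66 m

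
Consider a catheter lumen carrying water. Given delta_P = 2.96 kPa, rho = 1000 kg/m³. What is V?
Formula: V = \sqrt{\frac{2 \Delta P}{\rho}}
V = √(2·(2.96·1000)/1000) = 2.433 m/s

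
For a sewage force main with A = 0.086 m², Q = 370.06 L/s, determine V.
Formula: Q = A V
Substituting knowns: 370.06 = 0.086·V·1000
Solving for V: V = (370.06/1000)/0.086 = 4.303 m/s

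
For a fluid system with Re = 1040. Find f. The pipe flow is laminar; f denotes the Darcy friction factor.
Formula: f = \frac{64}{Re}
f = 64/1040 = 0.06154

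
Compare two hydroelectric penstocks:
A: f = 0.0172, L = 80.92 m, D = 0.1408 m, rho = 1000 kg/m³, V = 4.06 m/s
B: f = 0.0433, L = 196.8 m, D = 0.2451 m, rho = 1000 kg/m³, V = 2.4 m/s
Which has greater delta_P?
delta_P(A) = 81.47 kPa, delta_P(B) = 100.1 kPa. Answer: B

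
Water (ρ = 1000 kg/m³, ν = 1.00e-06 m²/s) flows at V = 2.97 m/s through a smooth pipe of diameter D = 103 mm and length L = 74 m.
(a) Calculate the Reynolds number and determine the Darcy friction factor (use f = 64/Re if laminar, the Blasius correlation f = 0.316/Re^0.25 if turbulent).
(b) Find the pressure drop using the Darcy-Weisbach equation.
(a) Re = V·D/ν = 2.97·0.103/1.00e-06 = 305910 → turbulent (Re > 4000); f = 0.316/Re^0.25 = 0.316/305910^0.25 = 0.013437 (Blasius is strictly valid for Re ≲ 1e5; used here as the smooth-pipe estimate the problem specifies)
(b) Darcy-Weisbach: ΔP = f·(L/D)·½ρV²/1000 = 0.013437·(74/0.103)·½·1000·2.97²/1000 = 42.58 kPa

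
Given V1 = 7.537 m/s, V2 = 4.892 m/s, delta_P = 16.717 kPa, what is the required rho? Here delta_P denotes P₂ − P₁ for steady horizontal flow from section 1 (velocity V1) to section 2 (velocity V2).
Formula: \Delta P = \frac{1}{2} \rho (V_1^2 - V_2^2)
Substituting knowns: 16.717 = 0.5·rho·(7.537² − 4.892²)/1000
Solving for rho: rho = 2·(16.717·1000)/(7.537² − 4.892²) = 1017 kg/m³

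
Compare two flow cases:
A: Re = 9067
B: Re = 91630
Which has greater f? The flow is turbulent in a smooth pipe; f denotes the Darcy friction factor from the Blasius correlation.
f(A) = 0.03238, f(B) = 0.01816. Answer: A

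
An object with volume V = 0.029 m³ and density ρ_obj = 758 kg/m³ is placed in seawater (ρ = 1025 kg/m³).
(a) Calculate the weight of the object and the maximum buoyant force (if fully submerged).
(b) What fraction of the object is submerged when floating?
(a) W=rho_obj*g*V=758*9.81*0.029=215.6 N; F_B(max)=rho*g*V=1025*9.81*0.029=291.6 N
(b) Floating fraction=rho_obj/rho=758/1025=0.740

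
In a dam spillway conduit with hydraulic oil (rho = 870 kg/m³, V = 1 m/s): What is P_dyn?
Formula: P_{dyn} = \frac{1}{2} \rho V^2
P_dyn = 0.5·870·1²/1000 = 0.435 kPa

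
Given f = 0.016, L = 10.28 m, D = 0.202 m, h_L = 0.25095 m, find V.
Formula: h_L = f \frac{L}{D} \frac{V^2}{2g}
Substituting knowns: 0.25095 = 0.016·(10.28/0.202)·V²/(2·9.81)
Solving for V: V = √(0.25095·2·9.81/(0.016·(10.28/0.202))) = 2.459 m/s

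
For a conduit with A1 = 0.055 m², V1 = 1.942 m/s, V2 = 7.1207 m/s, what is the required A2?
Formula: V_2 = \frac{A_1 V_1}{A_2}
Substituting knowns: 7.1207 = 0.055·1.942/A2
Solving for A2: A2 = 0.055·1.942/7.1207 = 0.015 m²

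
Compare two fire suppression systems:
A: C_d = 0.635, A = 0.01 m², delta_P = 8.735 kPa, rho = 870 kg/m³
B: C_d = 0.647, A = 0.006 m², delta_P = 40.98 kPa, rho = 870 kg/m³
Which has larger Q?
Q(A) = 28.46 L/s, Q(B) = 37.68 L/s. Answer: B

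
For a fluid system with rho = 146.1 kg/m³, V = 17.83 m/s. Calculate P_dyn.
Formula: P_{dyn} = \frac{1}{2} \rho V^2
P_dyn = 0.5·146.1·17.83²/1000 = 23.22 kPa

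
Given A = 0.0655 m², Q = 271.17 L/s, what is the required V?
Formula: Q = A V
Substituting knowns: 271.17 = 0.0655·V·1000
Solving for V: V = (271.17/1000)/0.0655 = 4.14 m/s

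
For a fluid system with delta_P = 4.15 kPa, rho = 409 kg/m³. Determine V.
Formula: V = \sqrt{\frac{2 \Delta P}{\rho}}
V = √(2·(4.15·1000)/409) = 4.505 m/s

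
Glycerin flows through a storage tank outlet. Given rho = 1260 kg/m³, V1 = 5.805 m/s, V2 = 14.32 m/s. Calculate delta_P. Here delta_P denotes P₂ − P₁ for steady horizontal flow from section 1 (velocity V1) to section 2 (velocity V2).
Formula: \Delta P = \frac{1}{2} \rho (V_1^2 - V_2^2)
delta_P = 0.5·1260·(5.805² − 14.32²)/1000 = -108 kPa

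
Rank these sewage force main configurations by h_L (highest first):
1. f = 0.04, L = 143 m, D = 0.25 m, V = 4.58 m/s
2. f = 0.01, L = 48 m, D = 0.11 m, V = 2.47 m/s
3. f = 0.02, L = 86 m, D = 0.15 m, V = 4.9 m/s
Case 1: h_L = 24.46 m
Case 2: h_L = 1.357 m
Case 3: h_L = 14.03 m
Ranking (highest first): 1, 3, 2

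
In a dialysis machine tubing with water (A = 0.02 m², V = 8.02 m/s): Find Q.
Formula: Q = A V
Q = 0.02·8.02·1000 = 160.4 L/s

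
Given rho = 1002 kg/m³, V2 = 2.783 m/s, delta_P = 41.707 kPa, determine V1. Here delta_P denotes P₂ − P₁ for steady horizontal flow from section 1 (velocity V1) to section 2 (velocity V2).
Formula: \Delta P = \frac{1}{2} \rho (V_1^2 - V_2^2)
Substituting knowns: 41.707 = 0.5·1002·(V1² − 2.783²)/1000
Solving for V1: V1 = √(2.783² + 2·(41.707·1000)/1002) = 9.539 m/s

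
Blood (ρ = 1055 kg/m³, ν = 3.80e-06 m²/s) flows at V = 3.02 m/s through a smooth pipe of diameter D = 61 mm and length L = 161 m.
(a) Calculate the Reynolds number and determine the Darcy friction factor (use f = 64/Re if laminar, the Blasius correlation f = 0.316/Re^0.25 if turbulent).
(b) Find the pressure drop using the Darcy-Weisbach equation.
(a) Re = V·D/ν = 3.02·0.061/3.80e-06 = 48479 → turbulent (Re > 4000); f = 0.316/Re^0.25 = 0.316/48479^0.25 = 0.021296
(b) Darcy-Weisbach: ΔP = f·(L/D)·½ρV²/1000 = 0.021296·(161/0.061)·½·1055·3.02²/1000 = 270.4 kPa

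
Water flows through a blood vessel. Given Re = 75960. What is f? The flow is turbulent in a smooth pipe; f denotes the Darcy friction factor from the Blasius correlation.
Formula: f = \frac{0.316}{Re^{0.25}}
f = 0.316/75960^0.25 = 0.01903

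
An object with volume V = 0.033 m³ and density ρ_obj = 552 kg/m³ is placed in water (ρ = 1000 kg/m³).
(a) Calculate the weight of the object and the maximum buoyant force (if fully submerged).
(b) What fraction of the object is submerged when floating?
(a) W=rho_obj*g*V=552*9.81*0.033=178.7 N; F_B(max)=rho*g*V=1000*9.81*0.033=323.7 N
(b) Floating fraction=rho_obj/rho=552/1000=0.552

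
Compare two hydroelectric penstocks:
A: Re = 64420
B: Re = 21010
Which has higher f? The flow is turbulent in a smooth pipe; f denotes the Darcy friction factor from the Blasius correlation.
f(A) = 0.01983, f(B) = 0.02625. Answer: B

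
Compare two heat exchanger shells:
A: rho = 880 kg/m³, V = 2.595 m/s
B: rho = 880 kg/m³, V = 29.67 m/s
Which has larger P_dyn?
P_dyn(A) = 2.963 kPa, P_dyn(B) = 387.3 kPa. Answer: B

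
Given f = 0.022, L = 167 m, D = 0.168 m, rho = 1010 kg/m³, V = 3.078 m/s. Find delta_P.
Formula: \Delta P = f \frac{L}{D} \frac{\rho V^2}{2}
delta_P = 0.022·(167/0.168)·0.5·1010·3.078²/1000 = 104.6 kPa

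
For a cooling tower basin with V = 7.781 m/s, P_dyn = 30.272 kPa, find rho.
Formula: P_{dyn} = \frac{1}{2} \rho V^2
Substituting knowns: 30.272 = 0.5·rho·7.781²/1000
Solving for rho: rho = 2·(30.272·1000)/7.781² = 1000 kg/m³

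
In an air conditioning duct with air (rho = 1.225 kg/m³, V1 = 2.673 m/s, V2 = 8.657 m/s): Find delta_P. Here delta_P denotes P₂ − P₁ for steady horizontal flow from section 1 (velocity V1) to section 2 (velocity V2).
Formula: \Delta P = \frac{1}{2} \rho (V_1^2 - V_2^2)
delta_P = 0.5·1.225·(2.673² − 8.657²)/1000 = -0.04153 kPa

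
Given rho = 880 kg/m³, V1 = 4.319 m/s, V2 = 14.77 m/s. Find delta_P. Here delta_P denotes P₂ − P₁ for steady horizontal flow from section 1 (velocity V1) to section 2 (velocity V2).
Formula: \Delta P = \frac{1}{2} \rho (V_1^2 - V_2^2)
delta_P = 0.5·880·(4.319² − 14.77²)/1000 = -87.78 kPa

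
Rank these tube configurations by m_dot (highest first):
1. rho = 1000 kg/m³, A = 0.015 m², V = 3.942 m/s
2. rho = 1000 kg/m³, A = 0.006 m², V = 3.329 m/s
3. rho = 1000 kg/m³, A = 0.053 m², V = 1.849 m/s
Case 1: m_dot = 59.13 kg/s
Case 2: m_dot = 19.97 kg/s
Case 3: m_dot = 98 kg/s
Ranking (highest first): 3, 1, 2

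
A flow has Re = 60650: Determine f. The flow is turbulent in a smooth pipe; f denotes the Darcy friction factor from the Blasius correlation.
Formula: f = \frac{0.316}{Re^{0.25}}
f = 0.316/60650^0.25 = 0.02014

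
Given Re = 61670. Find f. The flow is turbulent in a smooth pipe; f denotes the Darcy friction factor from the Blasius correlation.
Formula: f = \frac{0.316}{Re^{0.25}}
f = 0.316/61670^0.25 = 0.02005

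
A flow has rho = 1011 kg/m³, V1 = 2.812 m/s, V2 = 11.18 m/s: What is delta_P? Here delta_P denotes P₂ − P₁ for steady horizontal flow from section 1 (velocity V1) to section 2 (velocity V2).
Formula: \Delta P = \frac{1}{2} \rho (V_1^2 - V_2^2)
delta_P = 0.5·1011·(2.812² − 11.18²)/1000 = -59.19 kPa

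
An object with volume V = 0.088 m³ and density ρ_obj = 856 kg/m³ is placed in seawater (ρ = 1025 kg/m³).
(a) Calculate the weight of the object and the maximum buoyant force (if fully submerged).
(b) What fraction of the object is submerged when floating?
(a) W=rho_obj*g*V=856*9.81*0.088=739.0 N; F_B(max)=rho*g*V=1025*9.81*0.088=884.9 N
(b) Floating fraction=rho_obj/rho=856/1025=0.835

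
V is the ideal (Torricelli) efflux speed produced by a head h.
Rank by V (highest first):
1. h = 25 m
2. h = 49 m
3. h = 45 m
Case 1: V = 22.15 m/s
Case 2: V = 31.01 m/s
Case 3: V = 29.71 m/s
Ranking (highest first): 2, 3, 1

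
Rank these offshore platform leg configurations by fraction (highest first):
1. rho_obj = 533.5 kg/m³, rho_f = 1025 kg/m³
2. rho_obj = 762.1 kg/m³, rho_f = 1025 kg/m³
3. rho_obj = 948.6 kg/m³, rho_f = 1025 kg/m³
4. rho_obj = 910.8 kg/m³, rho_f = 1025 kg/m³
Case 1: fraction = 0.5205
Case 2: fraction = 0.7435
Case 3: fraction = 0.9255
Case 4: fraction = 0.8886
Ranking (highest first): 3, 4, 2, 1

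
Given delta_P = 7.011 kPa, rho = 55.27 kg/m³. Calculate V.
Formula: V = \sqrt{\frac{2 \Delta P}{\rho}}
V = √(2·(7.011·1000)/55.27) = 15.93 m/s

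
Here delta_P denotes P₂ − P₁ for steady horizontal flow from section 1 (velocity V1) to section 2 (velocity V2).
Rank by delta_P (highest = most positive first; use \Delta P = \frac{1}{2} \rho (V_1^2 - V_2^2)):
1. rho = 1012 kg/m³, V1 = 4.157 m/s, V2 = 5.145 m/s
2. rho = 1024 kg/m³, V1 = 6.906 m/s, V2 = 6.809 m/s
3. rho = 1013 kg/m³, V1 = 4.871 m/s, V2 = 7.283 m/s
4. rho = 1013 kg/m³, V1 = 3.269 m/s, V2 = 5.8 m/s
Case 1: delta_P = -4.65 kPa
Case 2: delta_P = 0.6811 kPa
Case 3: delta_P = -14.85 kPa
Case 4: delta_P = -11.63 kPa
Ranking (highest first): 2, 1, 4, 3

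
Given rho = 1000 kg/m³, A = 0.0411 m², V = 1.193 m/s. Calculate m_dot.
Formula: \dot{m} = \rho A V
m_dot = 1000·0.0411·1.193 = 49.03 kg/s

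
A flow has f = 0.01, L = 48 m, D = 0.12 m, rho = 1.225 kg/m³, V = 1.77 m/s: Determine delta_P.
Formula: \Delta P = f \frac{L}{D} \frac{\rho V^2}{2}
delta_P = 0.01·(48/0.12)·0.5·1.225·1.77²/1000 = 0.007676 kPa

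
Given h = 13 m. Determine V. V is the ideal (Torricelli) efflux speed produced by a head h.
Formula: V = \sqrt{2 g h}
V = √(2·9.81·13) = 15.97 m/s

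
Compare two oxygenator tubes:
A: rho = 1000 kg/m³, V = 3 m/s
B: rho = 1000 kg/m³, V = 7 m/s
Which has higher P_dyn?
P_dyn(A) = 4.5 kPa, P_dyn(B) = 24.5 kPa. Answer: B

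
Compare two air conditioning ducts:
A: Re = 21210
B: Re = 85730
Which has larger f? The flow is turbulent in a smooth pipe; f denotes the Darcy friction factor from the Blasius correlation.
f(A) = 0.02618, f(B) = 0.01847. Answer: A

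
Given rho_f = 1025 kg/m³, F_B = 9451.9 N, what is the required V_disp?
Formula: F_B = \rho_f g V_{disp}
Substituting knowns: 9451.9 = 1025·9.81·V_disp
Solving for V_disp: V_disp = 9451.9/(1025·9.81) = 0.94 m³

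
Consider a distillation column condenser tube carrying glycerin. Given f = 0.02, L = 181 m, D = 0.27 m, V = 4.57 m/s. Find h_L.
Formula: h_L = f \frac{L}{D} \frac{V^2}{2g}
h_L = 0.02·(181/0.27)·4.57²/(2·9.81) = 14.27 m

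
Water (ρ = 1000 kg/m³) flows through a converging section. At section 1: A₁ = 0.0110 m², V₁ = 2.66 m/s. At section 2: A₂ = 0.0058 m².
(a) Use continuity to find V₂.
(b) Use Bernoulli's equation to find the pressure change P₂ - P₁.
(a) Continuity: A₁V₁=A₂V₂ -> V₂=A₁V₁/A₂=0.0110*2.66/0.0058=5.04 m/s
(b) Bernoulli: P₂-P₁=0.5*rho*(V₁^2-V₂^2)/1000=0.5*1000*(2.66^2-5.04^2)/1000=-9.163 kPa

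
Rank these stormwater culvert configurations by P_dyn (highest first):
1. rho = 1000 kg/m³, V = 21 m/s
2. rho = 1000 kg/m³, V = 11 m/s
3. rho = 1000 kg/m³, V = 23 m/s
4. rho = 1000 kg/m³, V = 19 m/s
Case 1: P_dyn = 220.5 kPa
Case 2: P_dyn = 60.5 kPa
Case 3: P_dyn = 264.5 kPa
Case 4: P_dyn = 180.5 kPa
Ranking (highest first): 3, 1, 4, 2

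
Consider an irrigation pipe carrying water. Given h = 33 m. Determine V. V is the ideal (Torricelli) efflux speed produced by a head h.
Formula: V = \sqrt{2 g h}
V = √(2·9.81·33) = 25.45 m/s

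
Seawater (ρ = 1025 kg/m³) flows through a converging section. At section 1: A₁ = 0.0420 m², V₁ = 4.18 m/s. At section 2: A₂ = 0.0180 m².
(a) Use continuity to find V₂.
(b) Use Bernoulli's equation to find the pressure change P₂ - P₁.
(a) Continuity: A₁V₁=A₂V₂ -> V₂=A₁V₁/A₂=0.0420*4.18/0.0180=9.75 m/s
(b) Bernoulli: P₂-P₁=0.5*rho*(V₁^2-V₂^2)/1000=0.5*1025*(4.18^2-9.75^2)/1000=-39.76 kPa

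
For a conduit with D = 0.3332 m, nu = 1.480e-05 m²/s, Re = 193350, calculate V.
Formula: Re = \frac{V D}{\nu}
Substituting knowns: 193350 = V·0.3332/1.480e-05
Solving for V: V = 193350·1.480e-05/0.3332 = 8.588 m/s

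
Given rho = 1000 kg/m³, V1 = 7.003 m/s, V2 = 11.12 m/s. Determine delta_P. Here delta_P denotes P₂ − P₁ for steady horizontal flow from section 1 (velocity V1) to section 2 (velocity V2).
Formula: \Delta P = \frac{1}{2} \rho (V_1^2 - V_2^2)
delta_P = 0.5·1000·(7.003² − 11.12²)/1000 = -37.31 kPa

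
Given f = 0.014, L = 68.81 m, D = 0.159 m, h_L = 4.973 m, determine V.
Formula: h_L = f \frac{L}{D} \frac{V^2}{2g}
Substituting knowns: 4.973 = 0.014·(68.81/0.159)·V²/(2·9.81)
Solving for V: V = √(4.973·2·9.81/(0.014·(68.81/0.159))) = 4.013 m/s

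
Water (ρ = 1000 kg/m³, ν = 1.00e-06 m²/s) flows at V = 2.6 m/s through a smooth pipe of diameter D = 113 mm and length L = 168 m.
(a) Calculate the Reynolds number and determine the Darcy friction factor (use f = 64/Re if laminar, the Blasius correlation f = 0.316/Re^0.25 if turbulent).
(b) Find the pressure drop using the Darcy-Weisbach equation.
(a) Re = V·D/ν = 2.6·0.113/1.00e-06 = 293800 → turbulent (Re > 4000); f = 0.316/Re^0.25 = 0.316/293800^0.25 = 0.013573 (Blasius is strictly valid for Re ≲ 1e5; used here as the smooth-pipe estimate the problem specifies)
(b) Darcy-Weisbach: ΔP = f·(L/D)·½ρV²/1000 = 0.013573·(168/0.113)·½·1000·2.6²/1000 = 68.21 kPa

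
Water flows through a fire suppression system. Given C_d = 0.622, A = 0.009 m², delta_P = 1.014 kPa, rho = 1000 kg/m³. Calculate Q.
Formula: Q = C_d A \sqrt{\frac{2 \Delta P}{\rho}}
Q = 0.622·0.009·√(2·(1.014·1000)/1000)·1000 = 7.972 L/s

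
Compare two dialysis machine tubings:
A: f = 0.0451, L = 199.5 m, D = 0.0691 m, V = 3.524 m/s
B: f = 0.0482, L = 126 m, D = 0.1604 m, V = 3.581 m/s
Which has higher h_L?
h_L(A) = 82.42 m, h_L(B) = 24.75 m. Answer: A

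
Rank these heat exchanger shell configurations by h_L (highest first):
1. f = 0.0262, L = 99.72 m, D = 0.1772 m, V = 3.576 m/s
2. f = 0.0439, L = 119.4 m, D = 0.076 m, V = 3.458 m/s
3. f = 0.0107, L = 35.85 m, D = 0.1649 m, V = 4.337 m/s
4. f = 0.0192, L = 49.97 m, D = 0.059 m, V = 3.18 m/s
Case 1: h_L = 9.61 m
Case 2: h_L = 42.03 m
Case 3: h_L = 2.23 m
Case 4: h_L = 8.381 m
Ranking (highest first): 2, 1, 4, 3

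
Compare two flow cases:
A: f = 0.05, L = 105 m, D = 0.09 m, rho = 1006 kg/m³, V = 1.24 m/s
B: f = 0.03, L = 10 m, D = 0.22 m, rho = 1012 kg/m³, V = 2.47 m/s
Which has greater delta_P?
delta_P(A) = 45.12 kPa, delta_P(B) = 4.21 kPa. Answer: A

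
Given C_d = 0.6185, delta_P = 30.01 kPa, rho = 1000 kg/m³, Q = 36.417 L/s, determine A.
Formula: Q = C_d A \sqrt{\frac{2 \Delta P}{\rho}}
Substituting knowns: 36.417 = 0.6185·A·√(2·(30.01·1000)/1000)·1000
Solving for A: A = (36.417/1000)/(0.6185·√(2·(30.01·1000)/1000)) = 0.0076 m²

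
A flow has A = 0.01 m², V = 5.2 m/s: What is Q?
Formula: Q = A V
Q = 0.01·5.2·1000 = 52 L/s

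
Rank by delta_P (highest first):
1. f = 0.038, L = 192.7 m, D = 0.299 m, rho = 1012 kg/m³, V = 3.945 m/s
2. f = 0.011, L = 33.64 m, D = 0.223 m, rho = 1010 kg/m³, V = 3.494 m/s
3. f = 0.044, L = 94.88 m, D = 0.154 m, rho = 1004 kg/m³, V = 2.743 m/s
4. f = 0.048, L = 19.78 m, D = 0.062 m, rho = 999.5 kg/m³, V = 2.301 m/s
Case 1: delta_P = 192.9 kPa
Case 2: delta_P = 10.23 kPa
Case 3: delta_P = 102.4 kPa
Case 4: delta_P = 40.52 kPa
Ranking (highest first): 1, 3, 4, 2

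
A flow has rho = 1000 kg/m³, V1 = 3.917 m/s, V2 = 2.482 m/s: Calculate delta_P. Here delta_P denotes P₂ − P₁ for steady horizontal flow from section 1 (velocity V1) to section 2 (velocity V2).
Formula: \Delta P = \frac{1}{2} \rho (V_1^2 - V_2^2)
delta_P = 0.5·1000·(3.917² − 2.482²)/1000 = 4.591 kPa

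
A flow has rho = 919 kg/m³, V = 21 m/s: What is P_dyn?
Formula: P_{dyn} = \frac{1}{2} \rho V^2
P_dyn = 0.5·919·21²/1000 = 202.6 kPa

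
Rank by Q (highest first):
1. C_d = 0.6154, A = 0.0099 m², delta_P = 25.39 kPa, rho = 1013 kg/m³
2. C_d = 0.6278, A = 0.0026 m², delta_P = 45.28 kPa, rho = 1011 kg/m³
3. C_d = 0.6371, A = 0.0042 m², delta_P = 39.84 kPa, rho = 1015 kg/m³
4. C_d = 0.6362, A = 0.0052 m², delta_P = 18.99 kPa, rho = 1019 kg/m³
Case 1: Q = 43.14 L/s
Case 2: Q = 15.45 L/s
Case 3: Q = 23.71 L/s
Case 4: Q = 20.2 L/s
Ranking (highest first): 1, 3, 4, 2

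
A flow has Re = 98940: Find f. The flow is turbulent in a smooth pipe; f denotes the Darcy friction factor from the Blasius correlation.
Formula: f = \frac{0.316}{Re^{0.25}}
f = 0.316/98940^0.25 = 0.01782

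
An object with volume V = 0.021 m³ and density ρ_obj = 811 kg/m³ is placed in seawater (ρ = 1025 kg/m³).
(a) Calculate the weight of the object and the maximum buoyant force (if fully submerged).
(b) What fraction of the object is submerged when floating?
(a) W=rho_obj*g*V=811*9.81*0.021=167.1 N; F_B(max)=rho*g*V=1025*9.81*0.021=211.2 N
(b) Floating fraction=rho_obj/rho=811/1025=0.791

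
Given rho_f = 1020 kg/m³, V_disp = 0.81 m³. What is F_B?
Formula: F_B = \rho_f g V_{disp}
F_B = 1020·9.81·0.81 = 8105 N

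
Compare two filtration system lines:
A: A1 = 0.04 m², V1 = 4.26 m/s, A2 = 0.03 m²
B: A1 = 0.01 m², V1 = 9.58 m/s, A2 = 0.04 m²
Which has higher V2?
V2(A) = 5.68 m/s, V2(B) = 2.395 m/s. Answer: A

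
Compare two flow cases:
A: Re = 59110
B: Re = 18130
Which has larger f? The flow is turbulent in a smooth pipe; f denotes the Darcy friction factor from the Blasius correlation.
f(A) = 0.02027, f(B) = 0.02723. Answer: B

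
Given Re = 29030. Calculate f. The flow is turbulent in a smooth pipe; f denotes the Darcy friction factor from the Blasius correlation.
Formula: f = \frac{0.316}{Re^{0.25}}
f = 0.316/29030^0.25 = 0.02421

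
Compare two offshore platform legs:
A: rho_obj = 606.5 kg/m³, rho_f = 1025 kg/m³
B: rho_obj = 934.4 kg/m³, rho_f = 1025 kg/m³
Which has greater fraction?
fraction(A) = 0.5917, fraction(B) = 0.9116. Answer: B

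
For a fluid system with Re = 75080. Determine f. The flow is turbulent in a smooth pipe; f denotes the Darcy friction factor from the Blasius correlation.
Formula: f = \frac{0.316}{Re^{0.25}}
f = 0.316/75080^0.25 = 0.01909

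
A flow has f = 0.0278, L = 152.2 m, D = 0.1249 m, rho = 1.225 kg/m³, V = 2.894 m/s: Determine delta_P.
Formula: \Delta P = f \frac{L}{D} \frac{\rho V^2}{2}
delta_P = 0.0278·(152.2/0.1249)·0.5·1.225·2.894²/1000 = 0.1738 kPa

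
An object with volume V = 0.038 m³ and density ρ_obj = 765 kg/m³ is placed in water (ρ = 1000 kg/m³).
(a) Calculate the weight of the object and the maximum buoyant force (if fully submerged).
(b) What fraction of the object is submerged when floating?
(a) W=rho_obj*g*V=765*9.81*0.038=285.2 N; F_B(max)=rho*g*V=1000*9.81*0.038=372.8 N
(b) Floating fraction=rho_obj/rho=765/1000=0.765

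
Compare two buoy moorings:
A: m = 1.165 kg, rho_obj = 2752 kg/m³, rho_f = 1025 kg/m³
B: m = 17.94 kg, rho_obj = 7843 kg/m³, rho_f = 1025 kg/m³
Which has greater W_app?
W_app(A) = 7.172 N, W_app(B) = 153 N. Answer: B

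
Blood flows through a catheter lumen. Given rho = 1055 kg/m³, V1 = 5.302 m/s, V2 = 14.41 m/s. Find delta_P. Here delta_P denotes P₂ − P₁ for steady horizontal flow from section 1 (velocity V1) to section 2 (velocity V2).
Formula: \Delta P = \frac{1}{2} \rho (V_1^2 - V_2^2)
delta_P = 0.5·1055·(5.302² − 14.41²)/1000 = -94.71 kPa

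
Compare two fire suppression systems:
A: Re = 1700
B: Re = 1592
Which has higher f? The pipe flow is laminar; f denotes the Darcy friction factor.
f(A) = 0.03765, f(B) = 0.0402. Answer: B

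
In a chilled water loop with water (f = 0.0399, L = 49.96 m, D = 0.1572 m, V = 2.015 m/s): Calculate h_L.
Formula: h_L = f \frac{L}{D} \frac{V^2}{2g}
h_L = 0.0399·(49.96/0.1572)·2.015²/(2·9.81) = 2.624 m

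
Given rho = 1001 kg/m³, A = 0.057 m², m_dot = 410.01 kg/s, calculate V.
Formula: \dot{m} = \rho A V
Substituting knowns: 410.01 = 1001·0.057·V
Solving for V: V = 410.01/(1001·0.057) = 7.186 m/s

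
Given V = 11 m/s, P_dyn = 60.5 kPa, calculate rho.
Formula: P_{dyn} = \frac{1}{2} \rho V^2
Substituting knowns: 60.5 = 0.5·rho·11²/1000
Solving for rho: rho = 2·(60.5·1000)/11² = 1000 kg/m³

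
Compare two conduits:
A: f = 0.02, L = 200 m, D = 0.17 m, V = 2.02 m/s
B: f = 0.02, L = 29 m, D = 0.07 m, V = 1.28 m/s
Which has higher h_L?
h_L(A) = 4.893 m, h_L(B) = 0.6919 m. Answer: A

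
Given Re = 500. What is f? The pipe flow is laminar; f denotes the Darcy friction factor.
Formula: f = \frac{64}{Re}
f = 64/500 = 0.128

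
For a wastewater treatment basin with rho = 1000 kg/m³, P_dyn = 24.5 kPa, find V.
Formula: P_{dyn} = \frac{1}{2} \rho V^2
Substituting knowns: 24.5 = 0.5·1000·V²/1000
Solving for V: V = √(2·(24.5·1000)/1000) = 7 m/s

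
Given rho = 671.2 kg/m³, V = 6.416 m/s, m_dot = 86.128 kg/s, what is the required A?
Formula: \dot{m} = \rho A V
Substituting knowns: 86.128 = 671.2·A·6.416
Solving for A: A = 86.128/(671.2·6.416) = 0.02 m²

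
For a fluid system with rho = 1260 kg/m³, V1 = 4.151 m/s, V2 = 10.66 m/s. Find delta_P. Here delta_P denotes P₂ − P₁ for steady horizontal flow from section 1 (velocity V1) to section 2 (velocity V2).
Formula: \Delta P = \frac{1}{2} \rho (V_1^2 - V_2^2)
delta_P = 0.5·1260·(4.151² − 10.66²)/1000 = -60.74 kPa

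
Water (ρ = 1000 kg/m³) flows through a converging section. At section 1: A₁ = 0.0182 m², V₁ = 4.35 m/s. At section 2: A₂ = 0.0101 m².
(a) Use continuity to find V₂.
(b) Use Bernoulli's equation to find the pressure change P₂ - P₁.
(a) Continuity: A₁V₁=A₂V₂ -> V₂=A₁V₁/A₂=0.0182*4.35/0.0101=7.84 m/s
(b) Bernoulli: P₂-P₁=0.5*rho*(V₁^2-V₂^2)/1000=0.5*1000*(4.35^2-7.84^2)/1000=-21.27 kPa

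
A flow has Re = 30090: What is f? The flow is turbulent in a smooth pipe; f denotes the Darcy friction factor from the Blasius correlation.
Formula: f = \frac{0.316}{Re^{0.25}}
f = 0.316/30090^0.25 = 0.02399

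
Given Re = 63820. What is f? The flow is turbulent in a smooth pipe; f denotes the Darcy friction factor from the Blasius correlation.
Formula: f = \frac{0.316}{Re^{0.25}}
f = 0.316/63820^0.25 = 0.01988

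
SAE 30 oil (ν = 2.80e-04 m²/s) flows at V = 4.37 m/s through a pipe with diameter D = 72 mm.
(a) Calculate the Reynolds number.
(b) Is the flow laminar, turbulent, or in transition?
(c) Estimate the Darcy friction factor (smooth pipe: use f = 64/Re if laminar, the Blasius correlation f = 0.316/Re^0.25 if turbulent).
(a) Re = V·D/ν = 4.37·0.072/2.80e-04 = 1123.7
(b) Flow regime: laminar (Re < 2300)
(c) Friction factor: f = 64/Re = 64/1123.7 = 0.05695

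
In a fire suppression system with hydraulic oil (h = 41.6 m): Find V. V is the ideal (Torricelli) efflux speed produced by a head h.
Formula: V = \sqrt{2 g h}
V = √(2·9.81·41.6) = 28.57 m/s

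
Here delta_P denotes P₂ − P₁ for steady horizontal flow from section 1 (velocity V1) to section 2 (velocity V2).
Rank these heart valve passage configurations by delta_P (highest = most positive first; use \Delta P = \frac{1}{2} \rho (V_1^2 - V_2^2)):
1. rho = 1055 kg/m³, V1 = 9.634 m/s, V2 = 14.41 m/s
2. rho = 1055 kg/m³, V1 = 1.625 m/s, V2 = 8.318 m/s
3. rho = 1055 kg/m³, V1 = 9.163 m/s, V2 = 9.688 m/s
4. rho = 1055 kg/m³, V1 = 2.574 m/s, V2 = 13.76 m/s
Case 1: delta_P = -60.58 kPa
Case 2: delta_P = -35.1 kPa
Case 3: delta_P = -5.221 kPa
Case 4: delta_P = -96.38 kPa
Ranking (highest first): 3, 2, 1, 4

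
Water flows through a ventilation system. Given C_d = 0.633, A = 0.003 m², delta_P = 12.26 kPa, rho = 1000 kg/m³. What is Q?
Formula: Q = C_d A \sqrt{\frac{2 \Delta P}{\rho}}
Q = 0.633·0.003·√(2·(12.26·1000)/1000)·1000 = 9.403 L/s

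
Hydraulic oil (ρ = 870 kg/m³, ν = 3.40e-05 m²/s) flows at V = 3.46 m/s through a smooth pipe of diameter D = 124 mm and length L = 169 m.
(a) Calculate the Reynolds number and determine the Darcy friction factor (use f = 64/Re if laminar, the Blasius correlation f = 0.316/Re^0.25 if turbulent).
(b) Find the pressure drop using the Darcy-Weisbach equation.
(a) Re = V·D/ν = 3.46·0.124/3.40e-05 = 12619 → turbulent (Re > 4000); f = 0.316/Re^0.25 = 0.316/12619^0.25 = 0.029815
(b) Darcy-Weisbach: ΔP = f·(L/D)·½ρV²/1000 = 0.029815·(169/0.124)·½·870·3.46²/1000 = 211.6 kPa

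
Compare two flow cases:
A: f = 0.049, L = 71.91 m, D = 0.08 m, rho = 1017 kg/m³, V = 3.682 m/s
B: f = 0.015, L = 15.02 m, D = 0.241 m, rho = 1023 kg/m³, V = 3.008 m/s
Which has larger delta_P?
delta_P(A) = 303.6 kPa, delta_P(B) = 4.327 kPa. Answer: A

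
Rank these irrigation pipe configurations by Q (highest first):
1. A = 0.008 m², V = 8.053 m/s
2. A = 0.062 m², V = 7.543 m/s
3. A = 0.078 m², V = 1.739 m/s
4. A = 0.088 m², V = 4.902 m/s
Case 1: Q = 64.42 L/s
Case 2: Q = 467.7 L/s
Case 3: Q = 135.6 L/s
Case 4: Q = 431.4 L/s
Ranking (highest first): 2, 4, 3, 1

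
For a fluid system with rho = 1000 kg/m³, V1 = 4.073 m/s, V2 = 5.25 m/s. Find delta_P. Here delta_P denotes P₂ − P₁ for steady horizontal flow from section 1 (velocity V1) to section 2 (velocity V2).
Formula: \Delta P = \frac{1}{2} \rho (V_1^2 - V_2^2)
delta_P = 0.5·1000·(4.073² − 5.25²)/1000 = -5.487 kPa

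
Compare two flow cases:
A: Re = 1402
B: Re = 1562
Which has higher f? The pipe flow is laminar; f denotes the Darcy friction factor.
f(A) = 0.04565, f(B) = 0.04097. Answer: A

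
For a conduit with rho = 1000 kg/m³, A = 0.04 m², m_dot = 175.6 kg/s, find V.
Formula: \dot{m} = \rho A V
Substituting knowns: 175.6 = 1000·0.04·V
Solving for V: V = 175.6/(1000·0.04) = 4.39 m/s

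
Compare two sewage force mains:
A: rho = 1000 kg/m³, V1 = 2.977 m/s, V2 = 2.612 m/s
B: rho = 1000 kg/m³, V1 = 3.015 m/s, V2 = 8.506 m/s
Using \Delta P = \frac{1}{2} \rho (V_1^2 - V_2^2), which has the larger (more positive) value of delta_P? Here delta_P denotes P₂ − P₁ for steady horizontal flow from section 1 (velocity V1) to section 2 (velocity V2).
delta_P(A) = 1.02 kPa, delta_P(B) = -31.63 kPa. Answer: A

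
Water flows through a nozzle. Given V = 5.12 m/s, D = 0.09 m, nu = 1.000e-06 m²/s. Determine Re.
Formula: Re = \frac{V D}{\nu}
Re = 5.12·0.09/1.000e-06 = 460800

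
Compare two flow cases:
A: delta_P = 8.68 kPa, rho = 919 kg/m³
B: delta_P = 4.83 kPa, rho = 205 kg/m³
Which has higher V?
V(A) = 4.346 m/s, V(B) = 6.865 m/s. Answer: B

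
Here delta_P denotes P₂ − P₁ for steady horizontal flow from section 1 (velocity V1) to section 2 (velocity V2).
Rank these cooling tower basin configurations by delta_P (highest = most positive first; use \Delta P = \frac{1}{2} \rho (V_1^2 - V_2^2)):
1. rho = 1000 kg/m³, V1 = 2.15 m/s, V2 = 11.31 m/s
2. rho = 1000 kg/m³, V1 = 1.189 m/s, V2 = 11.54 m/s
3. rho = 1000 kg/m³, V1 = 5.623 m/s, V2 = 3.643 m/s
Case 1: delta_P = -61.65 kPa
Case 2: delta_P = -65.88 kPa
Case 3: delta_P = 9.173 kPa
Ranking (highest first): 3, 1, 2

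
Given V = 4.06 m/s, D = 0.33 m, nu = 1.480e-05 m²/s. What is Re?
Formula: Re = \frac{V D}{\nu}
Re = 4.06·0.33/1.480e-05 = 90527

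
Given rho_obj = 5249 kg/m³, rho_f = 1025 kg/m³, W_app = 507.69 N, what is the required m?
Formula: W_{app} = mg\left(1 - \frac{\rho_f}{\rho_{obj}}\right)
Substituting knowns: 507.69 = m·9.81·(1 − 1025/5249)
Solving for m: m = 507.69/(9.81·(1 − 1025/5249)) = 64.31 kg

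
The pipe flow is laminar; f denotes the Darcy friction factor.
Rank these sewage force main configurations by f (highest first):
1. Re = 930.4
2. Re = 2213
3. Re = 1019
Case 1: f = 0.06879
Case 2: f = 0.02892
Case 3: f = 0.06281
Ranking (highest first): 1, 3, 2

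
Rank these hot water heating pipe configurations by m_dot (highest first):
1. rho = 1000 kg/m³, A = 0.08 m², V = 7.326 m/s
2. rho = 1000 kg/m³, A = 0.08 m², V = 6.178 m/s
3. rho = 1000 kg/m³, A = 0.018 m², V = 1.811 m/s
Case 1: m_dot = 586.1 kg/s
Case 2: m_dot = 494.2 kg/s
Case 3: m_dot = 32.6 kg/s
Ranking (highest first): 1, 2, 3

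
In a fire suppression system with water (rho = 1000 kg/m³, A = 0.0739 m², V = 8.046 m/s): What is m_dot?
Formula: \dot{m} = \rho A V
m_dot = 1000·0.0739·8.046 = 594.6 kg/s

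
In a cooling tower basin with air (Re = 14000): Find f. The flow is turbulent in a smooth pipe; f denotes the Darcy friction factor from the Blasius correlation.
Formula: f = \frac{0.316}{Re^{0.25}}
f = 0.316/14000^0.25 = 0.02905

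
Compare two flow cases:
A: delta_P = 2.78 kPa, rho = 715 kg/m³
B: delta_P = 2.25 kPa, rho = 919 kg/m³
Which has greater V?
V(A) = 2.789 m/s, V(B) = 2.213 m/s. Answer: A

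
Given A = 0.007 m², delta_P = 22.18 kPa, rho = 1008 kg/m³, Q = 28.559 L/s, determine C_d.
Formula: Q = C_d A \sqrt{\frac{2 \Delta P}{\rho}}
Substituting knowns: 28.559 = C_d·0.007·√(2·(22.18·1000)/1008)·1000
Solving for C_d: C_d = (28.559/1000)/(0.007·√(2·(22.18·1000)/1008)) = 0.615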